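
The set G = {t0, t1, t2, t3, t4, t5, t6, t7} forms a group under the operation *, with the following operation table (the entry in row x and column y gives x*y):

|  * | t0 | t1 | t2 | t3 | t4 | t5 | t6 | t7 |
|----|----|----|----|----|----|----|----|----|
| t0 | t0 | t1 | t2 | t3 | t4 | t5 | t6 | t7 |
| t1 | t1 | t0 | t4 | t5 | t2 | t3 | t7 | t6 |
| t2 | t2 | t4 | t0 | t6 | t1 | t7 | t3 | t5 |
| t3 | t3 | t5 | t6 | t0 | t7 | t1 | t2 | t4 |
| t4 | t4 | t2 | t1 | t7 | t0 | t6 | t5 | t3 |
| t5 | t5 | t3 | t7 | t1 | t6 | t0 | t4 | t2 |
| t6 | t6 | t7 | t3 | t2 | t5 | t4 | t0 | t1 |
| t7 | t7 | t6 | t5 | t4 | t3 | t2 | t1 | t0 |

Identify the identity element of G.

The identity e satisfies e*x = x for all x, so its row in the table reproduces the column headers.
Row t0 reads: t0, t1, t2, t3, t4, t5, t6, t7 — exactly the header order. So t0 is the identity.

t0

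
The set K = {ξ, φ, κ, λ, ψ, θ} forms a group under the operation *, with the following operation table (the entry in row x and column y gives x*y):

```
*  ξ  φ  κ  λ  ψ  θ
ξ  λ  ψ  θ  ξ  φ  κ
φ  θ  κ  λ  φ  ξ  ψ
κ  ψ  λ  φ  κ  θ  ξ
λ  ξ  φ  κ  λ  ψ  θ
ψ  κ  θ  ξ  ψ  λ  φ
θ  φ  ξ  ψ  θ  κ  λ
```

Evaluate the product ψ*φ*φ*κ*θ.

λ

ψ*φ = θ
θ*φ = ξ
ξ*κ = θ
θ*θ = λ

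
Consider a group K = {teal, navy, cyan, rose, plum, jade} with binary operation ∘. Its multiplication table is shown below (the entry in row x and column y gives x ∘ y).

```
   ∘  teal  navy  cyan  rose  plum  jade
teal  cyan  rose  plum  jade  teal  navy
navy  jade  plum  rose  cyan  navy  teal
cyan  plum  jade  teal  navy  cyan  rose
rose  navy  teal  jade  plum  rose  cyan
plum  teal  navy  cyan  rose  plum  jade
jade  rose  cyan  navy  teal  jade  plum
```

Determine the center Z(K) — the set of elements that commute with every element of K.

An element z is central iff its row equals its column in the table.
For navy: navy ∘ teal = jade ≠ rose = teal ∘ navy, so navy ∉ Z.
Checking each element this way leaves Z(K) = {plum}.

{plum}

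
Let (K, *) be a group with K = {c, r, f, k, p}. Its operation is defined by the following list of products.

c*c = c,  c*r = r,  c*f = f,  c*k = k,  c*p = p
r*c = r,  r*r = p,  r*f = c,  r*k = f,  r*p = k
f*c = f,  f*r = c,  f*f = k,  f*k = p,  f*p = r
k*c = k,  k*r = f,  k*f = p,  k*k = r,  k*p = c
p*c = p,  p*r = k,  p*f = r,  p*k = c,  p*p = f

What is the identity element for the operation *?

c

The identity e satisfies e * x = x for all x, so its row in the table reproduces the column headers.
Row c reads: c, r, f, k, p — exactly the header order. So c is the identity.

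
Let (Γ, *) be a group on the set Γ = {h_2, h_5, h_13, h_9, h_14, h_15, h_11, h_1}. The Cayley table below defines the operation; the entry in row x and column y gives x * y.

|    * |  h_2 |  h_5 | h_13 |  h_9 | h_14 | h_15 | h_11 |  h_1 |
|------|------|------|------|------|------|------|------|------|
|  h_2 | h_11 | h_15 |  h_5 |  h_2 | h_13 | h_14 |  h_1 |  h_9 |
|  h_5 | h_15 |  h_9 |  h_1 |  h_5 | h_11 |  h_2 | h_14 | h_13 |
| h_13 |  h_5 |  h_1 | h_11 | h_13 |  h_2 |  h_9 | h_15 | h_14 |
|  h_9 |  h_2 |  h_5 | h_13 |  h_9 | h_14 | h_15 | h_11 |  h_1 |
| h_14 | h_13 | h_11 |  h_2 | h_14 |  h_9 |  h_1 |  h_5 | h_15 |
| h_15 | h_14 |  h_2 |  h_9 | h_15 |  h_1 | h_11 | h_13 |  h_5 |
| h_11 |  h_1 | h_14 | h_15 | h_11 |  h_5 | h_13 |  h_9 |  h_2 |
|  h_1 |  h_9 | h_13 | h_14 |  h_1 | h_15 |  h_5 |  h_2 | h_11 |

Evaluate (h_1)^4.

h_9

h_1^1 = h_1
h_1^2 = h_1 * h_1 = h_11
h_1^3 = h_11 * h_1 = h_2
h_1^4 = h_2 * h_1 = h_9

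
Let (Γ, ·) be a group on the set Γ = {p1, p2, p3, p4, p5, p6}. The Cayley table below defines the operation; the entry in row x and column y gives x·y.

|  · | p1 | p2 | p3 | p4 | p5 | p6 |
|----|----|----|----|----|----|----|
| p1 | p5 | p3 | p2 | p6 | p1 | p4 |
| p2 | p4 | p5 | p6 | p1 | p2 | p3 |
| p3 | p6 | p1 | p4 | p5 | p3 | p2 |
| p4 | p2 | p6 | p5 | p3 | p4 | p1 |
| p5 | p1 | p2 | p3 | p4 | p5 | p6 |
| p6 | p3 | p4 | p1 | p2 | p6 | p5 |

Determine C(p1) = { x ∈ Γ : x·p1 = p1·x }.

Compare row p1 with column p1 entry by entry.
p3·p1 = p6 but p1·p3 = p2, so p3 does not.
Collecting the elements that commute with p1: C(p1) = {p1, p5}.

{p1, p5}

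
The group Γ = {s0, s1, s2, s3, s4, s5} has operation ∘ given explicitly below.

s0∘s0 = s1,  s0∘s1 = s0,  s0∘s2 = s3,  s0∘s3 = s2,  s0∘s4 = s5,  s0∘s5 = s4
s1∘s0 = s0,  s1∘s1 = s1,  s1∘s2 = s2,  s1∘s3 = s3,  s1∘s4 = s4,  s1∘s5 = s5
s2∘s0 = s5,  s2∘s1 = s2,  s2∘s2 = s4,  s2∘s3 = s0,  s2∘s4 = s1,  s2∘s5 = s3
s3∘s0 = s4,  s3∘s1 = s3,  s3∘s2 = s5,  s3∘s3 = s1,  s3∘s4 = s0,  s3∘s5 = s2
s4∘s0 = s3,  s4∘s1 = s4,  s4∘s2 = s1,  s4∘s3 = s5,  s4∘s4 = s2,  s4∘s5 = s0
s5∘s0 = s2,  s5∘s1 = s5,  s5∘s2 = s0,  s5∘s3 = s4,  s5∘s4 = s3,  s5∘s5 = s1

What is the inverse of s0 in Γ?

s0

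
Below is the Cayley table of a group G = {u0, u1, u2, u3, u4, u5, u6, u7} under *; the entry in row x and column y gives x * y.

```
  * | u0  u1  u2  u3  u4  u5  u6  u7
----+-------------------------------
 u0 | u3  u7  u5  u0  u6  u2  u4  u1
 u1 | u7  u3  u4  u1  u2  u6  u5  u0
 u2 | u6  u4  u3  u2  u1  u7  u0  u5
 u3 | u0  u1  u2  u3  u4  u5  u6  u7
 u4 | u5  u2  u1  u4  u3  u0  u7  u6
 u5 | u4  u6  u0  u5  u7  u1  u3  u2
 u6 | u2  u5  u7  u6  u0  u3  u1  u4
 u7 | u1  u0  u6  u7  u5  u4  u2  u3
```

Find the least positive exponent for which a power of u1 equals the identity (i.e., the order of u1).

2

The identity element is u3 (its row matches the header).
u1^1 = u1
u1^2 = u1 * u1 = u3
The first power of u1 equal to the identity is u1^2, so ord(u1) = 2.
(Structurally, G here is isomorphic to the dihedral group D_4.)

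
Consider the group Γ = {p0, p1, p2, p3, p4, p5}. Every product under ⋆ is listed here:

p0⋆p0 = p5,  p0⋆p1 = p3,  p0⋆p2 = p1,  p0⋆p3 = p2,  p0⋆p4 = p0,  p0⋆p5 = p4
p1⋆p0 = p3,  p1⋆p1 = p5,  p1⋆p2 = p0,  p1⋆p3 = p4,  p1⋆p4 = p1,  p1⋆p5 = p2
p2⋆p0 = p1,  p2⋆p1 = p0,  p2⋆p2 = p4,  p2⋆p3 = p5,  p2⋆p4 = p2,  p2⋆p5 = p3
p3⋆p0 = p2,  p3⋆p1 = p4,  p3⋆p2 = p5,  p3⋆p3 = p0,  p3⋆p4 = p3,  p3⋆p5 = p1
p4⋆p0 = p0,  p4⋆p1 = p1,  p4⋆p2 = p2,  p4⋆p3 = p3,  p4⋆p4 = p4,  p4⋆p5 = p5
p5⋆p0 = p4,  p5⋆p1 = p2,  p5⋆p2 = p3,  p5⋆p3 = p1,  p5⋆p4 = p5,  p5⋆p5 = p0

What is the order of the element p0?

3

The identity element is p4 (its row matches the header).
p0^1 = p0
p0^2 = p0 ⋆ p0 = p5
p0^3 = p5 ⋆ p0 = p4
The first power of p0 equal to the identity is p0^3, so ord(p0) = 3.
(Structurally, Γ here is isomorphic to the cyclic group Z_6.)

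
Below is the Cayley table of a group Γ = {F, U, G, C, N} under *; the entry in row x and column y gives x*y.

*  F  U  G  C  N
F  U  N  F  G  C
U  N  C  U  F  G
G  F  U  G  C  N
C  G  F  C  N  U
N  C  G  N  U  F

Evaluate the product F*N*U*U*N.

F

F*N = C
C*U = F
F*U = N
N*N = F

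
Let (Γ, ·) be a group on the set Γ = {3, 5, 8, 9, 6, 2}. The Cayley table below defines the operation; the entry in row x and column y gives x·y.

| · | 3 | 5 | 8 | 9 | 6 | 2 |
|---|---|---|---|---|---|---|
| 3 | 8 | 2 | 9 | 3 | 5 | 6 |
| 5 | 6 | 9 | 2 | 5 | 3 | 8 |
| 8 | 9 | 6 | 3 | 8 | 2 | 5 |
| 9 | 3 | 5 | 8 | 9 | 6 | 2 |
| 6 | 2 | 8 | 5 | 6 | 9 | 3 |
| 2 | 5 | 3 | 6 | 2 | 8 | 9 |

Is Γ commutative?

No

8·6 = 2 but 6·8 = 5.
Since 8 and 6 do not commute, Γ is not abelian.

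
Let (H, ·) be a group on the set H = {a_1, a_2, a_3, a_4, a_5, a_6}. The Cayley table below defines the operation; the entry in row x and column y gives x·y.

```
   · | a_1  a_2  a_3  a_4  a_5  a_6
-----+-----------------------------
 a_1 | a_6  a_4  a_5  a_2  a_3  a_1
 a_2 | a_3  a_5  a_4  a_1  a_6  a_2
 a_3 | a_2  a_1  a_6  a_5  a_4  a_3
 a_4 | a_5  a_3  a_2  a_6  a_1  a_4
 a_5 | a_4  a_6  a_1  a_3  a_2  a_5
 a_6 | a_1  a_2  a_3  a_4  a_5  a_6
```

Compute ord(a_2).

The identity element is a_6 (its row matches the header).
a_2^1 = a_2
a_2^2 = a_2·a_2 = a_5
a_2^3 = a_5·a_2 = a_6
The first power of a_2 equal to the identity is a_2^3, so ord(a_2) = 3.

3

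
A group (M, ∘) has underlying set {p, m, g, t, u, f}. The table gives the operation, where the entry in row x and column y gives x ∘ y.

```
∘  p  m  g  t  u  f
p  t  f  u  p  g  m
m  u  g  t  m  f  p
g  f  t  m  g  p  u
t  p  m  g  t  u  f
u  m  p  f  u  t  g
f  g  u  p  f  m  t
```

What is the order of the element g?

The identity element is t (its row matches the header).
g^1 = g
g^2 = g ∘ g = m
g^3 = m ∘ g = t
The first power of g equal to the identity is g^3, so ord(g) = 3.

3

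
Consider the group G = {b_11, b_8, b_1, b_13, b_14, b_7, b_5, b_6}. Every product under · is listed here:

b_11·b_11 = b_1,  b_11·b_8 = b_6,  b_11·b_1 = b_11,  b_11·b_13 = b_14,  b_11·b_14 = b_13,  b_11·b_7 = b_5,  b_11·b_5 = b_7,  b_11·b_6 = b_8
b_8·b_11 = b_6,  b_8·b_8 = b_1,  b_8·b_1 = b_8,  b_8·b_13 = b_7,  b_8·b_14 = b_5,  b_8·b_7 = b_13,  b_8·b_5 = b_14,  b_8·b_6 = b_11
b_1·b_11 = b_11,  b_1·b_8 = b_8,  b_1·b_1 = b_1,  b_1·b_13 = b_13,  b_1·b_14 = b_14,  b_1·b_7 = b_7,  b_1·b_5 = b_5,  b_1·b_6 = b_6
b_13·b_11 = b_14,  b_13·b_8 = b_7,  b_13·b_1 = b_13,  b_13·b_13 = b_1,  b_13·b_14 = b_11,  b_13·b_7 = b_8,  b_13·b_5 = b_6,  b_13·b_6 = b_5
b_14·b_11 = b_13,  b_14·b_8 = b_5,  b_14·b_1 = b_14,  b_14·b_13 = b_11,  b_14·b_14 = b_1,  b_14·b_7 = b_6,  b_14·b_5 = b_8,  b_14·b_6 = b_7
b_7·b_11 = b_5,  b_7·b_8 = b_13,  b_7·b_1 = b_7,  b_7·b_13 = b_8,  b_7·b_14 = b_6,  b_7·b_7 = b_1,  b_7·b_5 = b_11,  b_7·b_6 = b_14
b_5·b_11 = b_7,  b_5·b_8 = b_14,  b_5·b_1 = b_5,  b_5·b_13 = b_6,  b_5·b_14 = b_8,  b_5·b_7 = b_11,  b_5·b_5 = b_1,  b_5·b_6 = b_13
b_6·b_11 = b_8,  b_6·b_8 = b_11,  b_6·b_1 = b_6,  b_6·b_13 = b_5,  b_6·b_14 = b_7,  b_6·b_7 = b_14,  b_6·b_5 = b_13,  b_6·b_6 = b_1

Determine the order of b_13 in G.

The identity element is b_1 (its row matches the header).
b_13^1 = b_13
b_13^2 = b_13·b_13 = b_1
The first power of b_13 equal to the identity is b_13^2, so ord(b_13) = 2.
(Structurally, G here is isomorphic to the elementary abelian group (Z_2)^3.)

2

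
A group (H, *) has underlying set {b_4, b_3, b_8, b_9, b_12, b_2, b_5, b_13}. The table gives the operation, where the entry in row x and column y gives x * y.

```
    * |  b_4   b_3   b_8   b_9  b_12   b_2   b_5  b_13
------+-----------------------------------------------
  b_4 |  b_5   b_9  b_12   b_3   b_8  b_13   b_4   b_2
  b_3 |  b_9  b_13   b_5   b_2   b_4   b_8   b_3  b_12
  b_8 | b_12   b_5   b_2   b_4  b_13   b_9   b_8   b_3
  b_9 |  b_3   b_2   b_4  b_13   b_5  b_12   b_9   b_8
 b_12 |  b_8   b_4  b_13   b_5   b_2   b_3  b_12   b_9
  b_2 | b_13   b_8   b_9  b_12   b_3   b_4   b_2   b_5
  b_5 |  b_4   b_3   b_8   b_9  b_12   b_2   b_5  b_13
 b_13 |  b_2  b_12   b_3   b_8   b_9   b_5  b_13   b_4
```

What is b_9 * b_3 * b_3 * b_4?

b_12

b_9 * b_3 = b_2
b_2 * b_3 = b_8
b_8 * b_4 = b_12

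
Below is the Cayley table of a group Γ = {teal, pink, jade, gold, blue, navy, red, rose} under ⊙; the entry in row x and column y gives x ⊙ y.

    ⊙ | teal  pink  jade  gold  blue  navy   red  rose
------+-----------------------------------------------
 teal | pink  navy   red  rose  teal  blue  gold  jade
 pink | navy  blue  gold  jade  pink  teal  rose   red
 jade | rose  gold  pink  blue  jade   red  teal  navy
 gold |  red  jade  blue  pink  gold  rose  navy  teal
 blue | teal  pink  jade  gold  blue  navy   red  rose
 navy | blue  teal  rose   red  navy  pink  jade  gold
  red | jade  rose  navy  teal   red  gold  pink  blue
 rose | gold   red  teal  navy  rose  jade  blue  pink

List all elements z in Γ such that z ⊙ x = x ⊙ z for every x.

An element z is central iff its row equals its column in the table.
For rose: rose ⊙ jade = teal ≠ navy = jade ⊙ rose, so rose ∉ Z.
Checking each element this way leaves Z(Γ) = {blue, pink}.

{blue, pink}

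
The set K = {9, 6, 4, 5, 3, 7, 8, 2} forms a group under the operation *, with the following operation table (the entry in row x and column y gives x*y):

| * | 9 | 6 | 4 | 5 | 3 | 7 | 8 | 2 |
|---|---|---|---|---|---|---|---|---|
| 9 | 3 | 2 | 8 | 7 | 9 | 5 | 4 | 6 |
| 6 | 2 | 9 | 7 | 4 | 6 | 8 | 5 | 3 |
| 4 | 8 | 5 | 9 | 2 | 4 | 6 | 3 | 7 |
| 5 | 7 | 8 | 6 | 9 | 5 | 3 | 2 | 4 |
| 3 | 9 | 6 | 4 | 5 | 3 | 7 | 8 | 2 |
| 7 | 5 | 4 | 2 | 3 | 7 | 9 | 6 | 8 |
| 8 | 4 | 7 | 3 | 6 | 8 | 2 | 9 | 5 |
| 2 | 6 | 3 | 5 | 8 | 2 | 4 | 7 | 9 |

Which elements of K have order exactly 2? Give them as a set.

{9}

Identity is 3. Compute the order of each non-identity element by repeated multiplication:
  9: 9 → 3  (order 2)
  6: 6 → 9 → 2 → 3  (order 4)
  4: 4 → 9 → 8 → 3  (order 4)
  5: 5 → 9 → 7 → 3  (order 4)
  7: 7 → 9 → 5 → 3  (order 4)
  8: 8 → 9 → 4 → 3  (order 4)
  2: 2 → 9 → 6 → 3  (order 4)
Elements of order 2: {9}.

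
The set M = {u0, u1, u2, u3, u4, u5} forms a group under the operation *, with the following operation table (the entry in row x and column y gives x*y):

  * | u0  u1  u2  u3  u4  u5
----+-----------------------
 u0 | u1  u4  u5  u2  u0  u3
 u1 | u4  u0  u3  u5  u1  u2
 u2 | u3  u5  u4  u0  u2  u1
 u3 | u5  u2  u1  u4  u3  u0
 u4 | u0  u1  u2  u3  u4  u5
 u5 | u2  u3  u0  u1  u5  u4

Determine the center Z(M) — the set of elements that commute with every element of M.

{u4}

An element z is central iff its row equals its column in the table.
For u1: u1*u3 = u5 ≠ u2 = u3*u1, so u1 ∉ Z.
Checking each element this way leaves Z(M) = {u4}.
(Structurally, M here is isomorphic to the symmetric group S_3.)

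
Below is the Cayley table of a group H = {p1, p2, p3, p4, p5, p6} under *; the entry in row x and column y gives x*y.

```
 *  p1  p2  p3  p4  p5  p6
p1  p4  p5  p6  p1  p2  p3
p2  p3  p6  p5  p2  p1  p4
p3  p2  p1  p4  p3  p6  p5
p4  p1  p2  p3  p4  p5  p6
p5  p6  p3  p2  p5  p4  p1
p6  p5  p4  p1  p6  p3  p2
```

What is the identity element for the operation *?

p4

The identity e satisfies e*x = x for all x, so its row in the table reproduces the column headers.
Row p4 reads: p1, p2, p3, p4, p5, p6 — exactly the header order. So p4 is the identity.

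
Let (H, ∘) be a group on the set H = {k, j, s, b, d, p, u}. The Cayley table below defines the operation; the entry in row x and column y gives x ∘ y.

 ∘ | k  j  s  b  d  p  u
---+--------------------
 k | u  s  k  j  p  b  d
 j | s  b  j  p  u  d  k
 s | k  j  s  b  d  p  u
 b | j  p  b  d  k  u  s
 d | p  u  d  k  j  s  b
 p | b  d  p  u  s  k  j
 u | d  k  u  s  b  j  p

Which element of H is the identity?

The identity e satisfies e ∘ x = x for all x, so its row in the table reproduces the column headers.
Row s reads: k, j, s, b, d, p, u — exactly the header order. So s is the identity.

s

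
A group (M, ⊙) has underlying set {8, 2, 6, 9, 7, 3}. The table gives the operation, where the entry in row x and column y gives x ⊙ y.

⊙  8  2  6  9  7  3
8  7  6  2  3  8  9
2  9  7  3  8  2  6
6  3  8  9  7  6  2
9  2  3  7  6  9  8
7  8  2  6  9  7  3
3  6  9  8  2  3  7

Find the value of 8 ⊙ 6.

Read row 8, column 6: 8 ⊙ 6 = 2.

2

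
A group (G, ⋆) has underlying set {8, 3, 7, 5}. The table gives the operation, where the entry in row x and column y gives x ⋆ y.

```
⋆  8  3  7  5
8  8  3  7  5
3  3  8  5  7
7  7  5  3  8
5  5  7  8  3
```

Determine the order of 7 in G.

The identity element is 8 (its row matches the header).
7^1 = 7
7^2 = 7 ⋆ 7 = 3
7^3 = 3 ⋆ 7 = 5
7^4 = 5 ⋆ 7 = 8
The first power of 7 equal to the identity is 7^4, so ord(7) = 4.

4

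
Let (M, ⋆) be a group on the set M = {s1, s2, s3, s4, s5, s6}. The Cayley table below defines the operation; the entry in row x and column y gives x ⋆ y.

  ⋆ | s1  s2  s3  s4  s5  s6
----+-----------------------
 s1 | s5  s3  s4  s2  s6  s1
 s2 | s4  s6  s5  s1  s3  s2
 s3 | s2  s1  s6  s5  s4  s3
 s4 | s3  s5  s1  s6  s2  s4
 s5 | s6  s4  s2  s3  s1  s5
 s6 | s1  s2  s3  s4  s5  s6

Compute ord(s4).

The identity element is s6 (its row matches the header).
s4^1 = s4
s4^2 = s4 ⋆ s4 = s6
The first power of s4 equal to the identity is s4^2, so ord(s4) = 2.
(Structurally, M here is isomorphic to the symmetric group S_3.)

2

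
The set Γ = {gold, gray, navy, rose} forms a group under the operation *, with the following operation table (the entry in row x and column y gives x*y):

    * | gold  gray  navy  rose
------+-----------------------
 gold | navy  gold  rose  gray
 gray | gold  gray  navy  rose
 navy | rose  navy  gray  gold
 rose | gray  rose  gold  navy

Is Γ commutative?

Yes

Check whether the table is symmetric across its main diagonal.
Every entry (row x, col y) equals the entry (row y, col x), so Γ is abelian.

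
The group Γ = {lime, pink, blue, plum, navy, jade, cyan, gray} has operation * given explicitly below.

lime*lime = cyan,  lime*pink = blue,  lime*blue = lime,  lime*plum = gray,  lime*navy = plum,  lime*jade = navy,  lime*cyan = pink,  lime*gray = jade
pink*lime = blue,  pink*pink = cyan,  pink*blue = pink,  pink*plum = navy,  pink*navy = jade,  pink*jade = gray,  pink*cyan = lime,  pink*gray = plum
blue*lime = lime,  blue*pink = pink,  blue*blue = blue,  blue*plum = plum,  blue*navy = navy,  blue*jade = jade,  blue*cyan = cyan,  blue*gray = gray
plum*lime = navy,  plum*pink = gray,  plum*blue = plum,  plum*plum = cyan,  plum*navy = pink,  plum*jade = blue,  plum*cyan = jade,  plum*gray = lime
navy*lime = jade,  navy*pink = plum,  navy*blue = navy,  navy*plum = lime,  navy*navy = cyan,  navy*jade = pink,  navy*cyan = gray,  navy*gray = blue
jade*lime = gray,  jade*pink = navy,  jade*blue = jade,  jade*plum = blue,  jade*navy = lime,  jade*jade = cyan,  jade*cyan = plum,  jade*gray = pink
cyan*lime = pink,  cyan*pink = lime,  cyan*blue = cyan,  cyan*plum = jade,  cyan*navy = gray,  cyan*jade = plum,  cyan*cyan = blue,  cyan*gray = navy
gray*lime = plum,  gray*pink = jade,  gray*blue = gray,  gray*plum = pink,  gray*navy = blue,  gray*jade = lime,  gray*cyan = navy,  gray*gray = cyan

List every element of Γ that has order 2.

Identity is blue. Compute the order of each non-identity element by repeated multiplication:
  lime: lime → cyan → pink → blue  (order 4)
  pink: pink → cyan → lime → blue  (order 4)
  plum: plum → cyan → jade → blue  (order 4)
  navy: navy → cyan → gray → blue  (order 4)
  jade: jade → cyan → plum → blue  (order 4)
  cyan: cyan → blue  (order 2)
  gray: gray → cyan → navy → blue  (order 4)
Elements of order 2: {cyan}.

{cyan}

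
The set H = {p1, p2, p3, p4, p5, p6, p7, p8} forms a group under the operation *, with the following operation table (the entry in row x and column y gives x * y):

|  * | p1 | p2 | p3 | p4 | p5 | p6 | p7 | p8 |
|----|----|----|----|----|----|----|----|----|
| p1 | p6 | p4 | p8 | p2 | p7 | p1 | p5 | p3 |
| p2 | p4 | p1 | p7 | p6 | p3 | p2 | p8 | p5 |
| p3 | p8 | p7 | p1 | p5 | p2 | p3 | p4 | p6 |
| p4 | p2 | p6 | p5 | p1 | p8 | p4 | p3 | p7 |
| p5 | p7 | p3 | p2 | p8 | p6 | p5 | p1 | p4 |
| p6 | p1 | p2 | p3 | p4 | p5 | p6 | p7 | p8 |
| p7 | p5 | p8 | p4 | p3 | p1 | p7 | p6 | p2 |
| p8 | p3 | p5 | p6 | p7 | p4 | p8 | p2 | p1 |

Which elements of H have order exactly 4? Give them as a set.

Identity is p6. Compute the order of each non-identity element by repeated multiplication:
  p1: p1 → p6  (order 2)
  p2: p2 → p1 → p4 → p6  (order 4)
  p3: p3 → p1 → p8 → p6  (order 4)
  p4: p4 → p1 → p2 → p6  (order 4)
  p5: p5 → p6  (order 2)
  p7: p7 → p6  (order 2)
  p8: p8 → p1 → p3 → p6  (order 4)
Elements of order 4: {p2, p3, p4, p8}.

{p2, p3, p4, p8}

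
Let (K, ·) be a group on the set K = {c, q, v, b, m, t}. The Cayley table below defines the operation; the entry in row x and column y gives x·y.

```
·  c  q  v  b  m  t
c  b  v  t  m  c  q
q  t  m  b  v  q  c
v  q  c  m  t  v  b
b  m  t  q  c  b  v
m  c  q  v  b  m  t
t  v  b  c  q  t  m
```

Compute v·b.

Read row v, column b: v·b = t.

t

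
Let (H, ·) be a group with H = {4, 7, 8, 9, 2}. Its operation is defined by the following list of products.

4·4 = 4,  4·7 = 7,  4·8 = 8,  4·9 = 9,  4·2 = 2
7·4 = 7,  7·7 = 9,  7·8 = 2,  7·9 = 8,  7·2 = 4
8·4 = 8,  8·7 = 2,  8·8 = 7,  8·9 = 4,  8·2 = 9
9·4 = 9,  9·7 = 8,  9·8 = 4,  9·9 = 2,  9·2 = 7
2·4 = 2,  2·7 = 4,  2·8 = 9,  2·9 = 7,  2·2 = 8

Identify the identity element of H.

4

The identity e satisfies e·x = x for all x, so its row in the table reproduces the column headers.
Row 4 reads: 4, 7, 8, 9, 2 — exactly the header order. So 4 is the identity.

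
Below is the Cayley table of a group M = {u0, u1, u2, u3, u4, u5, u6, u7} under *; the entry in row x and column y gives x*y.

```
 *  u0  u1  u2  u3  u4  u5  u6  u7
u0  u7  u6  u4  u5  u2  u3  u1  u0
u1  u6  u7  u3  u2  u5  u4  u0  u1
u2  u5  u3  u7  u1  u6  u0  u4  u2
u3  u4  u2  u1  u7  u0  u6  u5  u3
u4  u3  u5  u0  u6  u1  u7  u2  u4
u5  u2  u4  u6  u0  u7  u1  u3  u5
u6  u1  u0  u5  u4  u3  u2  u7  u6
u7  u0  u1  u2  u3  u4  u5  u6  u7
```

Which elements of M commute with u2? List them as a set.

Compare row u2 with column u2 entry by entry.
u1*u2 = u3 = u2*u1, so u1 commutes with u2.
u0*u2 = u4 but u2*u0 = u5, so u0 does not.
Collecting the elements that commute with u2: C(u2) = {u1, u2, u3, u7}.

{u1, u2, u3, u7}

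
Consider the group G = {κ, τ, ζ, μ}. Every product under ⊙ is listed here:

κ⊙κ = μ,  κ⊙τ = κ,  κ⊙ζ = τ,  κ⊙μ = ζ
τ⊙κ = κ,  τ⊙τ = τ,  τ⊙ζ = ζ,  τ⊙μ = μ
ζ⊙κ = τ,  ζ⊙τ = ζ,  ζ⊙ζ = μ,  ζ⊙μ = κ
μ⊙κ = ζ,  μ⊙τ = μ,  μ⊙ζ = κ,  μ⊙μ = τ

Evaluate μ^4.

μ^1 = μ
μ^2 = μ ⊙ μ = τ
μ^3 = τ ⊙ μ = μ
μ^4 = μ ⊙ μ = τ

τ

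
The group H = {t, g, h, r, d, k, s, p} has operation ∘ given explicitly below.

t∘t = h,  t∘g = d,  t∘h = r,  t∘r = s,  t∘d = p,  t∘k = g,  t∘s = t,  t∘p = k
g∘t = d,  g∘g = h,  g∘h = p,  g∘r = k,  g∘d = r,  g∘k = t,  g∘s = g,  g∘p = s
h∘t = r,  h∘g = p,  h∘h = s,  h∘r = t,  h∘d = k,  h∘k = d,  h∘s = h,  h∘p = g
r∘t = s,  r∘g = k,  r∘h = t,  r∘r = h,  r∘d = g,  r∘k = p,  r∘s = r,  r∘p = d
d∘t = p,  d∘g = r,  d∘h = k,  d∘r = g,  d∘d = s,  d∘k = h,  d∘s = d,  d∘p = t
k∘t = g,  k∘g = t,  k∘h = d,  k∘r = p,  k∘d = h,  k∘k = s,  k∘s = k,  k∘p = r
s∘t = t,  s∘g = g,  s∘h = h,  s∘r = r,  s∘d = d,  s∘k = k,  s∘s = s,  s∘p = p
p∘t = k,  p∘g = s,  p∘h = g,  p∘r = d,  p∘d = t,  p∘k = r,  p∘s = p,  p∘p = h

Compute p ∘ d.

t

Read row p, column d: p ∘ d = t.
(Structurally, H here is isomorphic to Z_2 x Z_4.)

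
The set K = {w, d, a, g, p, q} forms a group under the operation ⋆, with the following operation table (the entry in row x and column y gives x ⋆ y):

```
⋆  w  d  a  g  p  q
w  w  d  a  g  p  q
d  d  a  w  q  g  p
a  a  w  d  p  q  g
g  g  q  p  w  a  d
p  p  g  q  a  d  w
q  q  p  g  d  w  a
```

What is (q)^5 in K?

p

q^1 = q
q^2 = q ⋆ q = a
q^3 = a ⋆ q = g
q^4 = g ⋆ q = d
q^5 = d ⋆ q = p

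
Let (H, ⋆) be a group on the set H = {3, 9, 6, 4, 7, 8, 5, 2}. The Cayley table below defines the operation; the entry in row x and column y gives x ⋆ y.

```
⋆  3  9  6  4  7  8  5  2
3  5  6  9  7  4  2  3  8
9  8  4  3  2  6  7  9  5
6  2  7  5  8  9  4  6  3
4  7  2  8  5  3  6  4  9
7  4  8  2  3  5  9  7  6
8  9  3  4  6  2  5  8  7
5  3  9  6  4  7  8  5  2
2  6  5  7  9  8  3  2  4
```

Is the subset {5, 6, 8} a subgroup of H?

No

6 ⋆ 8 = 4, which is not in {5, 6, 8}.
The subset is not closed under ⋆, so it is not a subgroup.
(Structurally, H here is isomorphic to the dihedral group D_4.)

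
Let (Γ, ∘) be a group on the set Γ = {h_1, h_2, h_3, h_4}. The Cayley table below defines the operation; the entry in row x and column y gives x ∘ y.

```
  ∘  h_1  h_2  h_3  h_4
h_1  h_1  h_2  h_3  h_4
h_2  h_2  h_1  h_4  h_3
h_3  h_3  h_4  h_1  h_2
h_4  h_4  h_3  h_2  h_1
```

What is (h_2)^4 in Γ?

h_2^1 = h_2
h_2^2 = h_2 ∘ h_2 = h_1
h_2^3 = h_1 ∘ h_2 = h_2
h_2^4 = h_2 ∘ h_2 = h_1
(Structurally, Γ here is isomorphic to the Klein four-group V_4.)

h_1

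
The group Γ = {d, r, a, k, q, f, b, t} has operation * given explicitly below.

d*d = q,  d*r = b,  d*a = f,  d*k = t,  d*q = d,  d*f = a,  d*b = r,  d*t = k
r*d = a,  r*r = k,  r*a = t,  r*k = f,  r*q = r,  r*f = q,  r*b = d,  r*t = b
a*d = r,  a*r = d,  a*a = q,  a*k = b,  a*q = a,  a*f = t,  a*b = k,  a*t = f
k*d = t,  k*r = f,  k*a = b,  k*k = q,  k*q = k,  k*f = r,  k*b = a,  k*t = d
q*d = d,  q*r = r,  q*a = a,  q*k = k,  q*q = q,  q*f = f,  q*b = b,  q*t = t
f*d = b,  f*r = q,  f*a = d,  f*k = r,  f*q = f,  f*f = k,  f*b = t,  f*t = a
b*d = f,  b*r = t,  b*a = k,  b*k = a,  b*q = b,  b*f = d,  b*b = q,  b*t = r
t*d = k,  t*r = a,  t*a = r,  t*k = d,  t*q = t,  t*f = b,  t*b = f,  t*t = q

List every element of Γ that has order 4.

{f, r}

Identity is q. Compute the order of each non-identity element by repeated multiplication:
  d: d → q  (order 2)
  r: r → k → f → q  (order 4)
  a: a → q  (order 2)
  k: k → q  (order 2)
  f: f → k → r → q  (order 4)
  b: b → q  (order 2)
  t: t → q  (order 2)
Elements of order 4: {f, r}.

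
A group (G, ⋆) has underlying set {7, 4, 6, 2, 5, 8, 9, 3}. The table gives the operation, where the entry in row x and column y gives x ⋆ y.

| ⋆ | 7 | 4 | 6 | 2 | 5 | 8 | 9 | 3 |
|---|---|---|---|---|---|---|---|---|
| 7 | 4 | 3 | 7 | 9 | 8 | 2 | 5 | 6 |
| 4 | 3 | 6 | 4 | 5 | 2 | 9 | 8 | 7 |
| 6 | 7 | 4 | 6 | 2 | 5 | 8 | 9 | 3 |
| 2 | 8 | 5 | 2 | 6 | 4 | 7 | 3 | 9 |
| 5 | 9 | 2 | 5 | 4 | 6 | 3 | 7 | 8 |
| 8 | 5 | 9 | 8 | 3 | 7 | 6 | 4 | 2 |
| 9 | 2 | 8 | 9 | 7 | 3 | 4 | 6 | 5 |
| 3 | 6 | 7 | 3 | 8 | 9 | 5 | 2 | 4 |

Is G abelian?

7 ⋆ 9 = 5 but 9 ⋆ 7 = 2.
Since 7 and 9 do not commute, G is not abelian.

No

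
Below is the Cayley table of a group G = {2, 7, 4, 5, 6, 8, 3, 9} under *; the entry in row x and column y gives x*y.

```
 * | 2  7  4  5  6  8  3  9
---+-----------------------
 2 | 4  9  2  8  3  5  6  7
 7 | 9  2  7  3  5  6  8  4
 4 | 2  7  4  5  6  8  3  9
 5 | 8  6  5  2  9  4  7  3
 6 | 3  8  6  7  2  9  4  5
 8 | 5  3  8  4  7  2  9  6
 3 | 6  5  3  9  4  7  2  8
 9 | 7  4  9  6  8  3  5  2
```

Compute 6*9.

5

Read row 6, column 9: 6*9 = 5.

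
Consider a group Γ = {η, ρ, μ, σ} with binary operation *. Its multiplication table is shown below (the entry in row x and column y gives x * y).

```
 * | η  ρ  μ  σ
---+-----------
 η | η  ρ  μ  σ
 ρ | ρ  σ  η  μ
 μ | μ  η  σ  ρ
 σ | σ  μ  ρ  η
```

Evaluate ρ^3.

μ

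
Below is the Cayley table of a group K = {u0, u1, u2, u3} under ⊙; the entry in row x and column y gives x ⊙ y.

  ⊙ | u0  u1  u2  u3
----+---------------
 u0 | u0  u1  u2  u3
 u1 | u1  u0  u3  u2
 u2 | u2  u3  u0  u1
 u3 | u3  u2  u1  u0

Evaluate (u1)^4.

u0

u1^1 = u1
u1^2 = u1 ⊙ u1 = u0
u1^3 = u0 ⊙ u1 = u1
u1^4 = u1 ⊙ u1 = u0
(Structurally, K here is isomorphic to the Klein four-group V_4.)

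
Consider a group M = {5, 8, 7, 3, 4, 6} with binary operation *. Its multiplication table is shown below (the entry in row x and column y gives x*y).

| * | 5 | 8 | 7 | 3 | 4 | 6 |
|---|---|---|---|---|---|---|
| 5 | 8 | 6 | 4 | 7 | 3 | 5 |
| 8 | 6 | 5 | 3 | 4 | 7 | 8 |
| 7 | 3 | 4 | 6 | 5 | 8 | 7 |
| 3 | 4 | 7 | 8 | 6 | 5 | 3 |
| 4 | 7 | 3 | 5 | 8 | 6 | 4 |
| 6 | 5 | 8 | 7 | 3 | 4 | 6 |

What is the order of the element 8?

The identity element is 6 (its row matches the header).
8^1 = 8
8^2 = 8*8 = 5
8^3 = 5*8 = 6
The first power of 8 equal to the identity is 8^3, so ord(8) = 3.

3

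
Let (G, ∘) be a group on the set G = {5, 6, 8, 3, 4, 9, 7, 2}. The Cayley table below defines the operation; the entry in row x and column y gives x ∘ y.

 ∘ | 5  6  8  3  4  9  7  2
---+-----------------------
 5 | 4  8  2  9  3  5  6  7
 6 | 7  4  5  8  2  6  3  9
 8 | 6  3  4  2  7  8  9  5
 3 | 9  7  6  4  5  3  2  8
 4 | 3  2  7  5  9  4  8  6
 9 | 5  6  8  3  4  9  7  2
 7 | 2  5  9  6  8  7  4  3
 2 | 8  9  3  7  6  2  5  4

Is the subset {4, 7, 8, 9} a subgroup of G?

{4, 7, 8, 9} contains the identity 9.
Checking products: every product of two elements of {4, 7, 8, 9} (read from the table) lies in {4, 7, 8, 9}, so the set is closed.
In a finite group, a nonempty closed subset is a subgroup. So {4, 7, 8, 9} ≤ G.

Yes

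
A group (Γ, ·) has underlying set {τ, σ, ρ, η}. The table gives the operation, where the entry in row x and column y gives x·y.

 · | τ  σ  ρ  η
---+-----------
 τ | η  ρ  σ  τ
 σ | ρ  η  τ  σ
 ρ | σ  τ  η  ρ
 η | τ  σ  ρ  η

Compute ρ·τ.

σ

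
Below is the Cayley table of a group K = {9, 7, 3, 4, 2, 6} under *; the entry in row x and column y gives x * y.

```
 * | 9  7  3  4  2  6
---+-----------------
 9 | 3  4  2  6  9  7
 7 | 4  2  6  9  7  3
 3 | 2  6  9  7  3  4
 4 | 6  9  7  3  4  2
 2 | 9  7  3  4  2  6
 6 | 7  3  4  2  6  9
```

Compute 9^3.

9^1 = 9
9^2 = 9 * 9 = 3
9^3 = 3 * 9 = 2

2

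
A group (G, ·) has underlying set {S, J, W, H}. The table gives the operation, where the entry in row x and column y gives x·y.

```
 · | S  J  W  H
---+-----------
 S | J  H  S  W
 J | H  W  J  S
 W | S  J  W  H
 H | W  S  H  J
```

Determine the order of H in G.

The identity element is W (its row matches the header).
H^1 = H
H^2 = H·H = J
H^3 = J·H = S
H^4 = S·H = W
The first power of H equal to the identity is H^4, so ord(H) = 4.

4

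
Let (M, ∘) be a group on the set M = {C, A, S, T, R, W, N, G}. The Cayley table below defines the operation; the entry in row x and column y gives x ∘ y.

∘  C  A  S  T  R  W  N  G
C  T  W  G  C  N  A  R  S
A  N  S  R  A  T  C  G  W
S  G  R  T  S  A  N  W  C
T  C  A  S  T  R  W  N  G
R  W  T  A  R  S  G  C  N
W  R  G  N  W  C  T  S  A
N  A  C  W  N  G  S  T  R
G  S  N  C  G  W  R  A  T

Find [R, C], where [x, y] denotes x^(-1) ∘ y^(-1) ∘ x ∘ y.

S

Identity is T; from the table R^(-1) = A and C^(-1) = C.
A ∘ C = N
N ∘ R = G
G ∘ C = S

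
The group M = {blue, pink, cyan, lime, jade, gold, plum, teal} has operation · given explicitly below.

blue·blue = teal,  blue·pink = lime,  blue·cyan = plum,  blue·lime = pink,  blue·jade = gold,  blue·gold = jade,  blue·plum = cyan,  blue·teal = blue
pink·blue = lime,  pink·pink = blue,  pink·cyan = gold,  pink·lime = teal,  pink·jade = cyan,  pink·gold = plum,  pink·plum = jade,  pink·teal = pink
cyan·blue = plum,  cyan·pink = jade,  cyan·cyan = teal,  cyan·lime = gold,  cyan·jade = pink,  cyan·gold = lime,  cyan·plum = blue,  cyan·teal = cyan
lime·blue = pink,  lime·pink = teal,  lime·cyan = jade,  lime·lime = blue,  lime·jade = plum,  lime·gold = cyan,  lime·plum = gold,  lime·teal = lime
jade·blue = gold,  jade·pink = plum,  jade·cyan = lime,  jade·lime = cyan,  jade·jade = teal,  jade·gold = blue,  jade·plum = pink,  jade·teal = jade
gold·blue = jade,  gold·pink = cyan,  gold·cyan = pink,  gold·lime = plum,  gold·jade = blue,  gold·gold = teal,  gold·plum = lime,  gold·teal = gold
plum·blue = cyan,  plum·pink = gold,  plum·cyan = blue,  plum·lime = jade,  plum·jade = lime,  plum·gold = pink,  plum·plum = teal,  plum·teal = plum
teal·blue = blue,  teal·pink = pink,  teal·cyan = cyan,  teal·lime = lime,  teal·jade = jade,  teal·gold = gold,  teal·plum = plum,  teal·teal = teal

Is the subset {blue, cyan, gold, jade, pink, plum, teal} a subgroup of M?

pink·blue = lime, which is not in {blue, cyan, gold, jade, pink, plum, teal}.
The subset is not closed under ·, so it is not a subgroup.

No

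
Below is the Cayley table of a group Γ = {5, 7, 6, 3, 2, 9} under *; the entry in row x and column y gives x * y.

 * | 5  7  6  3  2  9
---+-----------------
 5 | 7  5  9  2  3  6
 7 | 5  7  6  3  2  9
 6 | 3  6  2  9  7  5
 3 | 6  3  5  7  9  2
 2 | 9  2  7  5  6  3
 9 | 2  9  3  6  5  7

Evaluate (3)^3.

3

3^1 = 3
3^2 = 3 * 3 = 7
3^3 = 7 * 3 = 3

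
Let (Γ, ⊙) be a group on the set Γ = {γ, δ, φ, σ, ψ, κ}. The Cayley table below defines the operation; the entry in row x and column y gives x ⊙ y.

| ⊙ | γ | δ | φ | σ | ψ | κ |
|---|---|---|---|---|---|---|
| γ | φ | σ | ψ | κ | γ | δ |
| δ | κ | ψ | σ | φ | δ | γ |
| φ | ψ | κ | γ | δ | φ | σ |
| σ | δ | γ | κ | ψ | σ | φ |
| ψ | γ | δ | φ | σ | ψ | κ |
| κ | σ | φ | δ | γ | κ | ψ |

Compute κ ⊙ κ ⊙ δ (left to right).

δ

κ ⊙ κ = ψ
ψ ⊙ δ = δ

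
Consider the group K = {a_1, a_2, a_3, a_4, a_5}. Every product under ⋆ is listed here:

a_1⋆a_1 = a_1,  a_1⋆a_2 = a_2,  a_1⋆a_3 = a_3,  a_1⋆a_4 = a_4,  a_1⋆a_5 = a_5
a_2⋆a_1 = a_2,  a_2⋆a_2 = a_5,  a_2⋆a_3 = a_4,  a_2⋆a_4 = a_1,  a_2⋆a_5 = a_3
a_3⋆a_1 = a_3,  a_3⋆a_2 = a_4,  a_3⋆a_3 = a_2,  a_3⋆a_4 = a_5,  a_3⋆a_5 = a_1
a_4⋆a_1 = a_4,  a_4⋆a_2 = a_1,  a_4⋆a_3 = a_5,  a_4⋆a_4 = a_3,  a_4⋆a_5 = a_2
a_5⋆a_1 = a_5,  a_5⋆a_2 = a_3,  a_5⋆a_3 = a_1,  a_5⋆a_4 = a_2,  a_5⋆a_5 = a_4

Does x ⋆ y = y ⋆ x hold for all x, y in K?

Yes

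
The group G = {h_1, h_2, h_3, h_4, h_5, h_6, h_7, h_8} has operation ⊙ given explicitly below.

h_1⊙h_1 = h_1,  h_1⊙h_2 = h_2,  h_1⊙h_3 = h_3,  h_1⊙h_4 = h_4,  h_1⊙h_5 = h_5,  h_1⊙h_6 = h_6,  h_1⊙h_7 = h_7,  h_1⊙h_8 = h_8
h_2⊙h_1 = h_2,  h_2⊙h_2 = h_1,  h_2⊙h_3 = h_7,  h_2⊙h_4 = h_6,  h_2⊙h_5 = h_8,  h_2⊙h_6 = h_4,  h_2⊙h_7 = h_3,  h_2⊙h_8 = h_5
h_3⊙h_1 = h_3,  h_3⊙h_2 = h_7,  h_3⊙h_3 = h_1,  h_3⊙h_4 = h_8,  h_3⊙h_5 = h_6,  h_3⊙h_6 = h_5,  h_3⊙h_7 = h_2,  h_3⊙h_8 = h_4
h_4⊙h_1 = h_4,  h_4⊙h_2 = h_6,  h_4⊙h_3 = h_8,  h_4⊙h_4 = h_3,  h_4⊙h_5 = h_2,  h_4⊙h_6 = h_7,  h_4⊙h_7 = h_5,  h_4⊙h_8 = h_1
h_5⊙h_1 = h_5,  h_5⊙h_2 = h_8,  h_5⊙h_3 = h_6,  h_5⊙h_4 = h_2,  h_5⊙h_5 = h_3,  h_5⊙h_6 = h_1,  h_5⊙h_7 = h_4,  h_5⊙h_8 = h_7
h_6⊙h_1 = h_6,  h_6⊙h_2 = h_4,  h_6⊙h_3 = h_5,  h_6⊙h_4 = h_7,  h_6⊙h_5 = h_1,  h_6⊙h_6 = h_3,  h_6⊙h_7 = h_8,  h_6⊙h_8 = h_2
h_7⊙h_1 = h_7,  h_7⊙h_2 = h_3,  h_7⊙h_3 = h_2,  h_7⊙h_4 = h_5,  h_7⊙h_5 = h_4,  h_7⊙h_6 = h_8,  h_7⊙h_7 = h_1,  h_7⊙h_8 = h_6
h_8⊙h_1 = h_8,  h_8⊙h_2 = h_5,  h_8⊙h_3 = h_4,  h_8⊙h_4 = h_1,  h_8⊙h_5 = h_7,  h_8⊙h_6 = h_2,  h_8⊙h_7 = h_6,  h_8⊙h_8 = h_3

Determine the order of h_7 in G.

The identity element is h_1 (its row matches the header).
h_7^1 = h_7
h_7^2 = h_7 ⊙ h_7 = h_1
The first power of h_7 equal to the identity is h_7^2, so ord(h_7) = 2.

2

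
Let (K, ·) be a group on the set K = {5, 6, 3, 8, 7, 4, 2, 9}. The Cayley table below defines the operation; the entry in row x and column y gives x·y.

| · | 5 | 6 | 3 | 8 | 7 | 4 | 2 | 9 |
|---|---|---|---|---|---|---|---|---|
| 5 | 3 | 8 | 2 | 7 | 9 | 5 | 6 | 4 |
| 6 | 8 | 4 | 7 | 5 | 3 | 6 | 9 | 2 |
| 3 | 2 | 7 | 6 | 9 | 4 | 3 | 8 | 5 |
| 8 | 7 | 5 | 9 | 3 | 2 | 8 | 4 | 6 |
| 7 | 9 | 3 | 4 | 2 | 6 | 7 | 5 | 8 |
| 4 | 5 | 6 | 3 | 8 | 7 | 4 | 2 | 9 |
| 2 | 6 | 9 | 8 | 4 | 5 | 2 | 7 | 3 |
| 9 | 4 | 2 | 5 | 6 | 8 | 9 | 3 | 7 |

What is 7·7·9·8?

7·7 = 6
6·9 = 2
2·8 = 4

4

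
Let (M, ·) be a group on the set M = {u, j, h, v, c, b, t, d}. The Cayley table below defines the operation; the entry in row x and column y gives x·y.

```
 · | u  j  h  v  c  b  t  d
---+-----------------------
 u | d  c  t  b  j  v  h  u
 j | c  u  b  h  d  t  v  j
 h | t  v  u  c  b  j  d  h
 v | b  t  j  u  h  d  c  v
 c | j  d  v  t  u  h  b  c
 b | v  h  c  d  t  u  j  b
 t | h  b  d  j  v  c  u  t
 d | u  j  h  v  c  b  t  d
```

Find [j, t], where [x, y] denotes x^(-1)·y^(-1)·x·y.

u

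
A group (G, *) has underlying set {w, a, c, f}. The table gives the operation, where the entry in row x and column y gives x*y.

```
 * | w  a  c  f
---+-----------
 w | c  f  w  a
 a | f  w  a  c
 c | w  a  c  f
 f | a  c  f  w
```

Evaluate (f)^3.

f^1 = f
f^2 = f*f = w
f^3 = w*f = a
(Structurally, G here is isomorphic to the cyclic group Z_4.)

a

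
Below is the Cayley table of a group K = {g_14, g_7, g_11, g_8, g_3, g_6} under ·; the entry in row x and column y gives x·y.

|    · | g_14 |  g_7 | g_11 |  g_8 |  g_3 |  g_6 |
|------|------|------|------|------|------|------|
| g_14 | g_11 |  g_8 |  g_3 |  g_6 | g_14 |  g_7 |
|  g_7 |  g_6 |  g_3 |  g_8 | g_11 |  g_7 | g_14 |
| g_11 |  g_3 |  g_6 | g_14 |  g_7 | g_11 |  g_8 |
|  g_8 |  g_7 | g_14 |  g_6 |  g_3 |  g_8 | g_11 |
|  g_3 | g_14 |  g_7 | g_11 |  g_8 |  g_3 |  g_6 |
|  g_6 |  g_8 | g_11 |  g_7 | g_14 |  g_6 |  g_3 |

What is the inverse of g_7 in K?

g_7

First locate the identity: row g_3 matches the header, so g_3 is the identity.
Scan row g_7 for g_3: g_7·g_7 = g_3. Hence g_7^(-1) = g_7.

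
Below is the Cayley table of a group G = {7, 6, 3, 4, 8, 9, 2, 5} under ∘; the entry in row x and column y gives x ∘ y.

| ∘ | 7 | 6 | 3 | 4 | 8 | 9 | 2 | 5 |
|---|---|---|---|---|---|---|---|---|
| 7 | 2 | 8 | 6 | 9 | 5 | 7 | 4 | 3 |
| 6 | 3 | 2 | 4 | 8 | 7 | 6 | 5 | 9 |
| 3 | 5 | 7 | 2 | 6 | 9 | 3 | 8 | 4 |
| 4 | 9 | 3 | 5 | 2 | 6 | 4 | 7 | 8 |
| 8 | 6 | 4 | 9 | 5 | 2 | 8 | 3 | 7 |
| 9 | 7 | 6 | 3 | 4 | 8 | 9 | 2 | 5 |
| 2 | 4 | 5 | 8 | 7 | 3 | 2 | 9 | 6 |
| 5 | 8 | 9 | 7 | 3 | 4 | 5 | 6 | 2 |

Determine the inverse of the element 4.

First locate the identity: row 9 matches the header, so 9 is the identity.
Scan row 4 for 9: 4 ∘ 7 = 9. Hence 4^(-1) = 7.

7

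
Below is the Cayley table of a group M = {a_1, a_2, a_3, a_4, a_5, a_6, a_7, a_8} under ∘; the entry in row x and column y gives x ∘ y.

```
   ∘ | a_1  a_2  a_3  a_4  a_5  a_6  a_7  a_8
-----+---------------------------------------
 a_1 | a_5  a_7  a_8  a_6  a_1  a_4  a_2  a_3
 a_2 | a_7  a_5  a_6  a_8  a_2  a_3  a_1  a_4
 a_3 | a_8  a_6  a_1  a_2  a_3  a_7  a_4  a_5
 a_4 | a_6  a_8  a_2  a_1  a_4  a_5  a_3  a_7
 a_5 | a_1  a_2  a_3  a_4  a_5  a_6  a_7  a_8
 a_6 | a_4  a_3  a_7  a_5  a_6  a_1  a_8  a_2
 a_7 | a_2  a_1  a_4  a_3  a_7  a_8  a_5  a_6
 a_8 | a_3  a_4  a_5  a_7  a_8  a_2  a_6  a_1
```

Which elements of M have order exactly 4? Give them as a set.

{a_3, a_4, a_6, a_8}

Identity is a_5. Compute the order of each non-identity element by repeated multiplication:
  a_1: a_1 → a_5  (order 2)
  a_2: a_2 → a_5  (order 2)
  a_3: a_3 → a_1 → a_8 → a_5  (order 4)
  a_4: a_4 → a_1 → a_6 → a_5  (order 4)
  a_6: a_6 → a_1 → a_4 → a_5  (order 4)
  a_7: a_7 → a_5  (order 2)
  a_8: a_8 → a_1 → a_3 → a_5  (order 4)
Elements of order 4: {a_3, a_4, a_6, a_8}.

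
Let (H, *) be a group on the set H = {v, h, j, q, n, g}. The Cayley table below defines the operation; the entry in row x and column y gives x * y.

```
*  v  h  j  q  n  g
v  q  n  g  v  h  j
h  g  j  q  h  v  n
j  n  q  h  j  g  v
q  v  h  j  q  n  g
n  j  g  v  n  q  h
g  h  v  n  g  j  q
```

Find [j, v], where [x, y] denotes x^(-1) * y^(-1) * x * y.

Identity is q; from the table j^(-1) = h and v^(-1) = v.
h * v = g
g * j = n
n * v = j

j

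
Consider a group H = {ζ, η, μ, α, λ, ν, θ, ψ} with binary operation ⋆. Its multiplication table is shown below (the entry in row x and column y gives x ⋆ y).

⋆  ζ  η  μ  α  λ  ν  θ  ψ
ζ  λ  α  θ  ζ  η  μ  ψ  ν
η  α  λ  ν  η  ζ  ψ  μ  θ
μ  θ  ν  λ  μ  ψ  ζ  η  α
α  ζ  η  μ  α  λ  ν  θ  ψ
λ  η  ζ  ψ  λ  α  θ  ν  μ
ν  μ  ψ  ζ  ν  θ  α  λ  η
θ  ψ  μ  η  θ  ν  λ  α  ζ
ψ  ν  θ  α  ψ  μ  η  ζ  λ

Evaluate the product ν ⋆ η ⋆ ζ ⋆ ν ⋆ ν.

ν ⋆ η = ψ
ψ ⋆ ζ = ν
ν ⋆ ν = α
α ⋆ ν = ν

ν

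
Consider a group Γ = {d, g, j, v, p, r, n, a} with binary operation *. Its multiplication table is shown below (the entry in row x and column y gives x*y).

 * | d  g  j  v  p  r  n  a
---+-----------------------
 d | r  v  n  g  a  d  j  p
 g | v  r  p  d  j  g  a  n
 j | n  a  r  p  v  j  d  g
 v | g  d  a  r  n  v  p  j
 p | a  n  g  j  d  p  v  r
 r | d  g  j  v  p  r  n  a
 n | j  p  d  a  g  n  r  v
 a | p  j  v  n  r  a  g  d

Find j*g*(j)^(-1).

The identity is r. In row j, the entry r sits in column j, so j^(-1) = j.
j*g = a
a*j = v

v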